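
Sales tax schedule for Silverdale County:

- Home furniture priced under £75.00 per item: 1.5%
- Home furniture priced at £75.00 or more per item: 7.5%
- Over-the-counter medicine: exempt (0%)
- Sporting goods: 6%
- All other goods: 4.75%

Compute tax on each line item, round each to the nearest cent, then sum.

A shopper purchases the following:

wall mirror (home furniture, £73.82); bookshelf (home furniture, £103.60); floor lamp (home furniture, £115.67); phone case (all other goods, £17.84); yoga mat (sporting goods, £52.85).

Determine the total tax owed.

Wall mirror £73.82: home furniture, under £75.00 → 1.5% → £1.11
Bookshelf £103.60: home furniture, £75.00 or more → 7.5% → £7.77
Floor lamp £115.67: home furniture, £75.00 or more → 7.5% → £8.68
Phone case £17.84: all other goods → 4.75% → £0.85
Yoga mat £52.85: sporting goods → 6% → £3.17
Total tax = £1.11 + £7.77 + £8.68 + £0.85 + £3.17 = £21.58

£21.58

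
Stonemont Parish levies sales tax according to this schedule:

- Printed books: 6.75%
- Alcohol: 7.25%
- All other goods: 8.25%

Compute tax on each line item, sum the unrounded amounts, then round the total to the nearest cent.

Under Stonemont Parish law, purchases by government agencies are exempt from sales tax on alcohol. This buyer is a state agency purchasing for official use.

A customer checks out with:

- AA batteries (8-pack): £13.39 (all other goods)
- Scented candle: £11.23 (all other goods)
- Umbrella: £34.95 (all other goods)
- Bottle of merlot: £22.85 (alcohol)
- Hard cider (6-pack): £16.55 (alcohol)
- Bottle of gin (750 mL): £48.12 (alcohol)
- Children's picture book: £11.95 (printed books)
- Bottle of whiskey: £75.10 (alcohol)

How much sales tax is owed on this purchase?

£5.72

AA batteries (8-pack) £13.39: all other goods → 8.25% → £1.104675
Scented candle £11.23: all other goods → 8.25% → £0.926475
Umbrella £34.95: all other goods → 8.25% → £2.883375
Bottle of merlot £22.85: alcohol, buyer-exempt → 0% → £0.00
Hard cider (6-pack) £16.55: alcohol, buyer-exempt → 0% → £0.00
Bottle of gin (750 mL) £48.12: alcohol, buyer-exempt → 0% → £0.00
Children's picture book £11.95: printed books → 6.75% → £0.806625
Bottle of whiskey £75.10: alcohol, buyer-exempt → 0% → £0.00
Unrounded tax sum = £5.72115 → £5.72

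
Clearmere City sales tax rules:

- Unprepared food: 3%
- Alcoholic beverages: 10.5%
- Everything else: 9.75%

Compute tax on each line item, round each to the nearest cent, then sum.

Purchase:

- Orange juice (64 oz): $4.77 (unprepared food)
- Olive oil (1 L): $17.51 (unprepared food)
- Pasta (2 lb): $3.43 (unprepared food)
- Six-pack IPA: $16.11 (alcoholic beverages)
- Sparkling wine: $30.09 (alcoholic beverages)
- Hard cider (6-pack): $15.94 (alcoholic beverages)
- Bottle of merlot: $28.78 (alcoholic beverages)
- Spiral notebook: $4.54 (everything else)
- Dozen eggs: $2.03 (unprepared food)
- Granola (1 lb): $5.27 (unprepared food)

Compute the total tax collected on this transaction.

Orange juice (64 oz) $4.77: unprepared food → 3% → $0.14
Olive oil (1 L) $17.51: unprepared food → 3% → $0.53
Pasta (2 lb) $3.43: unprepared food → 3% → $0.10
Six-pack IPA $16.11: alcoholic beverages → 10.5% → $1.69
Sparkling wine $30.09: alcoholic beverages → 10.5% → $3.16
Hard cider (6-pack) $15.94: alcoholic beverages → 10.5% → $1.67
Bottle of merlot $28.78: alcoholic beverages → 10.5% → $3.02
Spiral notebook $4.54: everything else → 9.75% → $0.44
Dozen eggs $2.03: unprepared food → 3% → $0.06
Granola (1 lb) $5.27: unprepared food → 3% → $0.16
Total tax = $0.14 + $0.53 + $0.10 + $1.69 + $3.16 + $1.67 + $3.02 + $0.44 + $0.06 + $0.16 = $10.97

$10.97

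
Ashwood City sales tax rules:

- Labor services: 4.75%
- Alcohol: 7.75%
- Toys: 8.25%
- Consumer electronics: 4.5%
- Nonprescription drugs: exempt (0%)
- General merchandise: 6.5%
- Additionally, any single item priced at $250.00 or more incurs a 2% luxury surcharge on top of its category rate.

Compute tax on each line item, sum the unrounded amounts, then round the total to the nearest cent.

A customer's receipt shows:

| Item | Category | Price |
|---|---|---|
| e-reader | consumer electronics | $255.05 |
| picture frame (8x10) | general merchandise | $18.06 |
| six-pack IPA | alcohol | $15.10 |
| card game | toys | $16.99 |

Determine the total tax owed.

E-reader $255.05: consumer electronics → 4.5% + 2% surcharge = 6.5% → $16.57825
Picture frame (8x10) $18.06: general merchandise → 6.5% → $1.1739
Six-pack IPA $15.10: alcohol → 7.75% → $1.17025
Card game $16.99: toys → 8.25% → $1.401675
Unrounded tax sum = $20.324075 → $20.32

$20.32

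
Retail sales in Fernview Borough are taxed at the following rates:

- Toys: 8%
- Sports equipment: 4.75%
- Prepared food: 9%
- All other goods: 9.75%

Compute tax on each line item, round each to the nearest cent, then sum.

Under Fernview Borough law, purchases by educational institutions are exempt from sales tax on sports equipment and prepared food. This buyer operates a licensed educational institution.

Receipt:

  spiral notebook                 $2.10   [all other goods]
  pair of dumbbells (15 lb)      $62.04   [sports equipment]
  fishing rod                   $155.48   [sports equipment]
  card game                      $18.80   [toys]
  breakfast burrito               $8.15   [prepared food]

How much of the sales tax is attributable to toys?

Card game $18.80: toys → 8% → $1.50
Tax on toys = $1.50

$1.50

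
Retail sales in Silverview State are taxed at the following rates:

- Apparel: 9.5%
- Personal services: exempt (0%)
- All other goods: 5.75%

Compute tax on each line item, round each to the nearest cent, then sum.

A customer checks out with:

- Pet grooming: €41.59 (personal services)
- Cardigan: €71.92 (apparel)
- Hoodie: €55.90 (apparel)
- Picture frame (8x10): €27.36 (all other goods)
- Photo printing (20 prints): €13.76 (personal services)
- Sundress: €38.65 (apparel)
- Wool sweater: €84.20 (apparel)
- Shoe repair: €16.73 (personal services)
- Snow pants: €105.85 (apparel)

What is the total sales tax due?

Pet grooming €41.59: personal services → 0% → €0.00
Cardigan €71.92: apparel → 9.5% → €6.83
Hoodie €55.90: apparel → 9.5% → €5.31
Picture frame (8x10) €27.36: all other goods → 5.75% → €1.57
Photo printing (20 prints) €13.76: personal services → 0% → €0.00
Sundress €38.65: apparel → 9.5% → €3.67
Wool sweater €84.20: apparel → 9.5% → €8.00
Shoe repair €16.73: personal services → 0% → €0.00
Snow pants €105.85: apparel → 9.5% → €10.06
Total tax = €6.83 + €5.31 + €1.57 + €3.67 + €8.00 + €10.06 = €35.44

€35.44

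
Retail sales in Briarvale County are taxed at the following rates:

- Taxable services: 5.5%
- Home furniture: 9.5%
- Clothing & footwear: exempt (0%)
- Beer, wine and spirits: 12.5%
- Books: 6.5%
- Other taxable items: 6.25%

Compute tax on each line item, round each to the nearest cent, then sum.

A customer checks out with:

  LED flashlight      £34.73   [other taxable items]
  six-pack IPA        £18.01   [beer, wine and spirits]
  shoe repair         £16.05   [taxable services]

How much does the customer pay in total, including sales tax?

£74.09

LED flashlight £34.73: other taxable items → 6.25% → £2.17
Six-pack IPA £18.01: beer, wine and spirits → 12.5% → £2.25
Shoe repair £16.05: taxable services → 5.5% → £0.88
Subtotal = £68.79; tax = £5.30; total due = £74.09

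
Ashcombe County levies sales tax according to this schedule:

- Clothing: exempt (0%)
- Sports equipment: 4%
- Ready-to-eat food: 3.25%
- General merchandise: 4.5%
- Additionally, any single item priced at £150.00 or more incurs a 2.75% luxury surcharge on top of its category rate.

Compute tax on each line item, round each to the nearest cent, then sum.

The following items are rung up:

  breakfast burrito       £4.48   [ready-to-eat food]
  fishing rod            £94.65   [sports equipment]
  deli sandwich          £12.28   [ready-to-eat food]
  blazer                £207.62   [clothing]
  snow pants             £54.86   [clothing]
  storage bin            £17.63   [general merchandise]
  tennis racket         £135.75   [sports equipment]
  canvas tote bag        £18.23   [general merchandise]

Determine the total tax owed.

Breakfast burrito £4.48: ready-to-eat food → 3.25% → £0.15
Fishing rod £94.65: sports equipment → 4% → £3.79
Deli sandwich £12.28: ready-to-eat food → 3.25% → £0.40
Blazer £207.62: clothing → 0% + 2.75% surcharge = 2.75% → £5.71
Snow pants £54.86: clothing → 0% → £0.00
Storage bin £17.63: general merchandise → 4.5% → £0.79
Tennis racket £135.75: sports equipment → 4% → £5.43
Canvas tote bag £18.23: general merchandise → 4.5% → £0.82
Total tax = £0.15 + £3.79 + £0.40 + £5.71 + £0.79 + £5.43 + £0.82 = £17.09

£17.09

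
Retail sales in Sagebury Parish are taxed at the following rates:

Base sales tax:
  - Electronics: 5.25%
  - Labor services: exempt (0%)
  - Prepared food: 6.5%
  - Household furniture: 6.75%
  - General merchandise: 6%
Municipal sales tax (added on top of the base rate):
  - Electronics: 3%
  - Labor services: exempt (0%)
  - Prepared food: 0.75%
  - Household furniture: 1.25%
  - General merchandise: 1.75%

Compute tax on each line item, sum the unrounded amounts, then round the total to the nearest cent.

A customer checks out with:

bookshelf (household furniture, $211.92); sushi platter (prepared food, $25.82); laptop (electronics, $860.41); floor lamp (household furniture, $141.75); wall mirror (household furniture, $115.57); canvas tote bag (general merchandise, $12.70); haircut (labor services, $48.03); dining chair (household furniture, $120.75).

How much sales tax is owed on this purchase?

Bookshelf $211.92: household furniture → 6.75% + 1.25% municipal = 8% → $16.9536
Sushi platter $25.82: prepared food → 6.5% + 0.75% municipal = 7.25% → $1.87195
Laptop $860.41: electronics → 5.25% + 3% municipal = 8.25% → $70.983825
Floor lamp $141.75: household furniture → 6.75% + 1.25% municipal = 8% → $11.34
Wall mirror $115.57: household furniture → 6.75% + 1.25% municipal = 8% → $9.2456
Canvas tote bag $12.70: general merchandise → 6% + 1.75% municipal = 7.75% → $0.98425
Haircut $48.03: labor services → 0% + 0% municipal = 0% → $0.00
Dining chair $120.75: household furniture → 6.75% + 1.25% municipal = 8% → $9.66
Unrounded tax sum = $121.039225 → $121.04

$121.04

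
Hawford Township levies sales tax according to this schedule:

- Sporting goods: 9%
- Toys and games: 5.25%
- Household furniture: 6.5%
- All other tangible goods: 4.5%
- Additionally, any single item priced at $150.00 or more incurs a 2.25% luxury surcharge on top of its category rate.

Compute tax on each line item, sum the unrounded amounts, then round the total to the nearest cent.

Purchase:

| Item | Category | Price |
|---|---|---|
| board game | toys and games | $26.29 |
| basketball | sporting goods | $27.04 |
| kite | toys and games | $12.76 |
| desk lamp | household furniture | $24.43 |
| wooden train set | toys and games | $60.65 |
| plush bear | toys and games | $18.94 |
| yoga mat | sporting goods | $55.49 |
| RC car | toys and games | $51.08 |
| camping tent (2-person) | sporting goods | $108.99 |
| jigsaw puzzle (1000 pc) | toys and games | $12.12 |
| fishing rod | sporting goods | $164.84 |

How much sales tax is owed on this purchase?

Board game $26.29: toys and games → 5.25% → $1.380225
Basketball $27.04: sporting goods → 9% → $2.4336
Kite $12.76: toys and games → 5.25% → $0.6699
Desk lamp $24.43: household furniture → 6.5% → $1.58795
Wooden train set $60.65: toys and games → 5.25% → $3.184125
Plush bear $18.94: toys and games → 5.25% → $0.99435
Yoga mat $55.49: sporting goods → 9% → $4.9941
RC car $51.08: toys and games → 5.25% → $2.6817
Camping tent (2-person) $108.99: sporting goods → 9% → $9.8091
Jigsaw puzzle (1000 pc) $12.12: toys and games → 5.25% → $0.6363
Fishing rod $164.84: sporting goods → 9% + 2.25% surcharge = 11.25% → $18.5445
Unrounded tax sum = $46.91585 → $46.92

$46.92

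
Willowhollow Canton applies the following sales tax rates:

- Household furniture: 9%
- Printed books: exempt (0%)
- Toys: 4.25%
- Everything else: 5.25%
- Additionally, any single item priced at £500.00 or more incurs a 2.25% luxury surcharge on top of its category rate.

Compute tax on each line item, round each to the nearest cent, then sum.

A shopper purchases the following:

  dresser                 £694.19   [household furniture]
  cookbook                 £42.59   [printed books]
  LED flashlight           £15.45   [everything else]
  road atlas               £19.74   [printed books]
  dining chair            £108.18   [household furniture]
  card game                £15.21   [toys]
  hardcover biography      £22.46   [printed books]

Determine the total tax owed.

Dresser £694.19: household furniture → 9% + 2.25% surcharge = 11.25% → £78.10
Cookbook £42.59: printed books → 0% → £0.00
LED flashlight £15.45: everything else → 5.25% → £0.81
Road atlas £19.74: printed books → 0% → £0.00
Dining chair £108.18: household furniture → 9% → £9.74
Card game £15.21: toys → 4.25% → £0.65
Hardcover biography £22.46: printed books → 0% → £0.00
Total tax = £78.10 + £0.81 + £9.74 + £0.65 = £89.30

£89.30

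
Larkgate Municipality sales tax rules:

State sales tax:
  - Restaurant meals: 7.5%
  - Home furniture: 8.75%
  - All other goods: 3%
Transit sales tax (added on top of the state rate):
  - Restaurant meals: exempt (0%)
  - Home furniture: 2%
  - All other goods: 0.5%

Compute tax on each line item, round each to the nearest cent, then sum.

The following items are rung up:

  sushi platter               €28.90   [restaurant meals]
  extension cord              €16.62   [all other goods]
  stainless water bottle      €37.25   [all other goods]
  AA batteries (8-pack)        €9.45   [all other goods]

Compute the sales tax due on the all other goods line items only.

Extension cord €16.62: all other goods → 3% + 0.5% transit = 3.5% → €0.58
Stainless water bottle €37.25: all other goods → 3% + 0.5% transit = 3.5% → €1.30
AA batteries (8-pack) €9.45: all other goods → 3% + 0.5% transit = 3.5% → €0.33
Tax on all other goods = €0.58 + €1.30 + €0.33 = €2.21

€2.21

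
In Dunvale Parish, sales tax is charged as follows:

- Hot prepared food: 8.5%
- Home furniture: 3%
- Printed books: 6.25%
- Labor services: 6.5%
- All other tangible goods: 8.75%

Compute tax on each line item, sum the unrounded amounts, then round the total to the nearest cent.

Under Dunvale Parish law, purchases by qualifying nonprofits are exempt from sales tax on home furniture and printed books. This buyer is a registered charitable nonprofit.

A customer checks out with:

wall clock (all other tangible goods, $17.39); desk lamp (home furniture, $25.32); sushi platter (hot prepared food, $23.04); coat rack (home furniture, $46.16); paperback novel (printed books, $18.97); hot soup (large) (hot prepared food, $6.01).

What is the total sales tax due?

$3.99

Wall clock $17.39: all other tangible goods → 8.75% → $1.521625
Desk lamp $25.32: home furniture, buyer-exempt → 0% → $0.00
Sushi platter $23.04: hot prepared food → 8.5% → $1.9584
Coat rack $46.16: home furniture, buyer-exempt → 0% → $0.00
Paperback novel $18.97: printed books, buyer-exempt → 0% → $0.00
Hot soup (large) $6.01: hot prepared food → 8.5% → $0.51085
Unrounded tax sum = $3.990875 → $3.99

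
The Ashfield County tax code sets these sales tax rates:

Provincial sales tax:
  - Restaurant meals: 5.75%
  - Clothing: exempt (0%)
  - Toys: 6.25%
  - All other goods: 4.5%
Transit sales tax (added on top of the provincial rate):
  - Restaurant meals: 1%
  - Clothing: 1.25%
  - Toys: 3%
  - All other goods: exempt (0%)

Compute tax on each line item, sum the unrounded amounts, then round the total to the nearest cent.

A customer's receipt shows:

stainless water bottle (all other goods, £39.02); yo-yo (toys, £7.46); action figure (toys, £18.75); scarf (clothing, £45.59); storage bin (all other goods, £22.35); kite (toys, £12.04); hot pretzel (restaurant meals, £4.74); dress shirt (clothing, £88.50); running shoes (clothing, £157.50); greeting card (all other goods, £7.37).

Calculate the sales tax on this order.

Stainless water bottle £39.02: all other goods → 4.5% + 0% transit = 4.5% → £1.7559
Yo-yo £7.46: toys → 6.25% + 3% transit = 9.25% → £0.69005
Action figure £18.75: toys → 6.25% + 3% transit = 9.25% → £1.734375
Scarf £45.59: clothing → 0% + 1.25% transit = 1.25% → £0.569875
Storage bin £22.35: all other goods → 4.5% + 0% transit = 4.5% → £1.00575
Kite £12.04: toys → 6.25% + 3% transit = 9.25% → £1.1137
Hot pretzel £4.74: restaurant meals → 5.75% + 1% transit = 6.75% → £0.31995
Dress shirt £88.50: clothing → 0% + 1.25% transit = 1.25% → £1.10625
Running shoes £157.50: clothing → 0% + 1.25% transit = 1.25% → £1.96875
Greeting card £7.37: all other goods → 4.5% + 0% transit = 4.5% → £0.33165
Unrounded tax sum = £10.59625 → £10.60

£10.60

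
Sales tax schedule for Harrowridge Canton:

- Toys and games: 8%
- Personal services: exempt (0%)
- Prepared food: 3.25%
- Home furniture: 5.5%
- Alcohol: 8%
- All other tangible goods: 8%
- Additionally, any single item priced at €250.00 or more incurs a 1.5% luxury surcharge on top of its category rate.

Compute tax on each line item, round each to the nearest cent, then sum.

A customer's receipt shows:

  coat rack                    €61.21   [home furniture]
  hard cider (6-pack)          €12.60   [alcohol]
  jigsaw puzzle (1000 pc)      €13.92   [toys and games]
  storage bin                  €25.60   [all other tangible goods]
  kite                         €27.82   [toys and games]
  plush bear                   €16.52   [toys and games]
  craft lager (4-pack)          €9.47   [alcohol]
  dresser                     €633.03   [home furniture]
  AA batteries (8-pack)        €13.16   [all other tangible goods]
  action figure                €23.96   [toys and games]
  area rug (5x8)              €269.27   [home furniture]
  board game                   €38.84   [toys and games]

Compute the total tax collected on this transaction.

Coat rack €61.21: home furniture → 5.5% → €3.37
Hard cider (6-pack) €12.60: alcohol → 8% → €1.01
Jigsaw puzzle (1000 pc) €13.92: toys and games → 8% → €1.11
Storage bin €25.60: all other tangible goods → 8% → €2.05
Kite €27.82: toys and games → 8% → €2.23
Plush bear €16.52: toys and games → 8% → €1.32
Craft lager (4-pack) €9.47: alcohol → 8% → €0.76
Dresser €633.03: home furniture → 5.5% + 1.5% surcharge = 7% → €44.31
AA batteries (8-pack) €13.16: all other tangible goods → 8% → €1.05
Action figure €23.96: toys and games → 8% → €1.92
Area rug (5x8) €269.27: home furniture → 5.5% + 1.5% surcharge = 7% → €18.85
Board game €38.84: toys and games → 8% → €3.11
Total tax = €3.37 + €1.01 + €1.11 + €2.05 + €2.23 + €1.32 + €0.76 + €44.31 + €1.05 + €1.92 + €18.85 + €3.11 = €81.09

€81.09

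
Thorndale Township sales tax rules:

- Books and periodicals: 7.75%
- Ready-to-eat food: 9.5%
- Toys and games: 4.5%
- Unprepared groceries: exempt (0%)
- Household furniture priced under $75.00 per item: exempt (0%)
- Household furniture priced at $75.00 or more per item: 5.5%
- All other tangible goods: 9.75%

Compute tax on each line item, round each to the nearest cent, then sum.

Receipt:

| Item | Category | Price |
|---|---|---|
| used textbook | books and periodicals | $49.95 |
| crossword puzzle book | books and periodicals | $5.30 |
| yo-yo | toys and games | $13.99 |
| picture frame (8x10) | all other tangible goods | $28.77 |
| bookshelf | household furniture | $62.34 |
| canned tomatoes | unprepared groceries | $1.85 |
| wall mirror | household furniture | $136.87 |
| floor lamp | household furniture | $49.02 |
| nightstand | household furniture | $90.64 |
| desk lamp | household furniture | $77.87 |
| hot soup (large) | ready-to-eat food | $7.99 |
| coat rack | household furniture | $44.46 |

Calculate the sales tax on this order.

Used textbook $49.95: books and periodicals → 7.75% → $3.87
Crossword puzzle book $5.30: books and periodicals → 7.75% → $0.41
Yo-yo $13.99: toys and games → 4.5% → $0.63
Picture frame (8x10) $28.77: all other tangible goods → 9.75% → $2.81
Bookshelf $62.34: household furniture, under $75.00 → 0% → $0.00
Canned tomatoes $1.85: unprepared groceries → 0% → $0.00
Wall mirror $136.87: household furniture, $75.00 or more → 5.5% → $7.53
Floor lamp $49.02: household furniture, under $75.00 → 0% → $0.00
Nightstand $90.64: household furniture, $75.00 or more → 5.5% → $4.99
Desk lamp $77.87: household furniture, $75.00 or more → 5.5% → $4.28
Hot soup (large) $7.99: ready-to-eat food → 9.5% → $0.76
Coat rack $44.46: household furniture, under $75.00 → 0% → $0.00
Total tax = $3.87 + $0.41 + $0.63 + $2.81 + $7.53 + $4.99 + $4.28 + $0.76 = $25.28

$25.28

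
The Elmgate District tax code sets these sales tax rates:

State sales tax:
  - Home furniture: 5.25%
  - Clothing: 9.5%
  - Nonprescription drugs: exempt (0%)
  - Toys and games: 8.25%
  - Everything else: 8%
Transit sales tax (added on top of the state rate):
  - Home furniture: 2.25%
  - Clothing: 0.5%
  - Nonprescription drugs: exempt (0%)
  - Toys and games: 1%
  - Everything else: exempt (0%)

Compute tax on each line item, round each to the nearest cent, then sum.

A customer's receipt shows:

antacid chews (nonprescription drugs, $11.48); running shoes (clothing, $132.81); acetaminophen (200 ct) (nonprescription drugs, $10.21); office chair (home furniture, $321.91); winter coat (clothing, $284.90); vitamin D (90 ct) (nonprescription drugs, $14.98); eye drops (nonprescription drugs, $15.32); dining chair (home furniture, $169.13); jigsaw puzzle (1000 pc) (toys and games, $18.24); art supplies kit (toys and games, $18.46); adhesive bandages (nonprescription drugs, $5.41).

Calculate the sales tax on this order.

Antacid chews $11.48: nonprescription drugs → 0% + 0% transit = 0% → $0.00
Running shoes $132.81: clothing → 9.5% + 0.5% transit = 10% → $13.28
Acetaminophen (200 ct) $10.21: nonprescription drugs → 0% + 0% transit = 0% → $0.00
Office chair $321.91: home furniture → 5.25% + 2.25% transit = 7.5% → $24.14
Winter coat $284.90: clothing → 9.5% + 0.5% transit = 10% → $28.49
Vitamin D (90 ct) $14.98: nonprescription drugs → 0% + 0% transit = 0% → $0.00
Eye drops $15.32: nonprescription drugs → 0% + 0% transit = 0% → $0.00
Dining chair $169.13: home furniture → 5.25% + 2.25% transit = 7.5% → $12.68
Jigsaw puzzle (1000 pc) $18.24: toys and games → 8.25% + 1% transit = 9.25% → $1.69
Art supplies kit $18.46: toys and games → 8.25% + 1% transit = 9.25% → $1.71
Adhesive bandages $5.41: nonprescription drugs → 0% + 0% transit = 0% → $0.00
Total tax = $13.28 + $24.14 + $28.49 + $12.68 + $1.69 + $1.71 = $81.99

$81.99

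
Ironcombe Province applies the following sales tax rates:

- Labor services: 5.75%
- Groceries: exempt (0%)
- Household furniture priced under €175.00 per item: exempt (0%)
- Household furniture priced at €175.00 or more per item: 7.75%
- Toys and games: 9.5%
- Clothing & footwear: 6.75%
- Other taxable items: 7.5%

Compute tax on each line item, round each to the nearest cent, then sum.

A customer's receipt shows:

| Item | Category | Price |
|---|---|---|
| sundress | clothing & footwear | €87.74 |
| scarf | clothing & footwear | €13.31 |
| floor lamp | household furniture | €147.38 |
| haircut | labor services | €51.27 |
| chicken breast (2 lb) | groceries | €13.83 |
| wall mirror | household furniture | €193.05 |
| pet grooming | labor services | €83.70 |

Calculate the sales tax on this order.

Sundress €87.74: clothing & footwear → 6.75% → €5.92
Scarf €13.31: clothing & footwear → 6.75% → €0.90
Floor lamp €147.38: household furniture, under €175.00 → 0% → €0.00
Haircut €51.27: labor services → 5.75% → €2.95
Chicken breast (2 lb) €13.83: groceries → 0% → €0.00
Wall mirror €193.05: household furniture, €175.00 or more → 7.75% → €14.96
Pet grooming €83.70: labor services → 5.75% → €4.81
Total tax = €5.92 + €0.90 + €2.95 + €14.96 + €4.81 = €29.54

€29.54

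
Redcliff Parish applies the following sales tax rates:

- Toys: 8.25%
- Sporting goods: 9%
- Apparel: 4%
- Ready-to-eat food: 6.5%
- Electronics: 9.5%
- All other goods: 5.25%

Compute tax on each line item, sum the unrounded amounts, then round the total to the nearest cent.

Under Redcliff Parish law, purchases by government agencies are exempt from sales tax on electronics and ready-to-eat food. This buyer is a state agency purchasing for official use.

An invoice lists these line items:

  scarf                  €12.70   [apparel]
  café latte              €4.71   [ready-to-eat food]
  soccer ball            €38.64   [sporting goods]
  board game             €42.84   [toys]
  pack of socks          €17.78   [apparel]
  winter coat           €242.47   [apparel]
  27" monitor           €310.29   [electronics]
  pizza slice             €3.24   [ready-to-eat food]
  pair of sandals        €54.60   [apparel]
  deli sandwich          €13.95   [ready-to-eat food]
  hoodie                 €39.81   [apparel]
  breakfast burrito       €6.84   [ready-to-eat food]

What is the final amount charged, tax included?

€809.58

Scarf €12.70: apparel → 4% → €0.508
Café latte €4.71: ready-to-eat food, buyer-exempt → 0% → €0.00
Soccer ball €38.64: sporting goods → 9% → €3.4776
Board game €42.84: toys → 8.25% → €3.5343
Pack of socks €17.78: apparel → 4% → €0.7112
Winter coat €242.47: apparel → 4% → €9.6988
27" monitor €310.29: electronics, buyer-exempt → 0% → €0.00
Pizza slice €3.24: ready-to-eat food, buyer-exempt → 0% → €0.00
Pair of sandals €54.60: apparel → 4% → €2.184
Deli sandwich €13.95: ready-to-eat food, buyer-exempt → 0% → €0.00
Hoodie €39.81: apparel → 4% → €1.5924
Breakfast burrito €6.84: ready-to-eat food, buyer-exempt → 0% → €0.00
Subtotal = €787.87; unrounded tax = €21.7063 → €21.71; total due = €809.58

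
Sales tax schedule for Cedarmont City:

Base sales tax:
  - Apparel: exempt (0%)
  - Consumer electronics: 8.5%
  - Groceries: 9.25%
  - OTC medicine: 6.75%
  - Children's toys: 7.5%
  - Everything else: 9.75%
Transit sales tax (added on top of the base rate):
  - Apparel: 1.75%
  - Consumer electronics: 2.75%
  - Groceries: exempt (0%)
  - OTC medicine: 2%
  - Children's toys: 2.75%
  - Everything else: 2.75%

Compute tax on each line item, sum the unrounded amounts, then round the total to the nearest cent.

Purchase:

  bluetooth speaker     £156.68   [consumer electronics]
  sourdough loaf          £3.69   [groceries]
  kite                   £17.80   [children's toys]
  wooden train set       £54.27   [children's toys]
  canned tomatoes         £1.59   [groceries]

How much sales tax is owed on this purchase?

£25.50

Bluetooth speaker £156.68: consumer electronics → 8.5% + 2.75% transit = 11.25% → £17.6265
Sourdough loaf £3.69: groceries → 9.25% + 0% transit = 9.25% → £0.341325
Kite £17.80: children's toys → 7.5% + 2.75% transit = 10.25% → £1.8245
Wooden train set £54.27: children's toys → 7.5% + 2.75% transit = 10.25% → £5.562675
Canned tomatoes £1.59: groceries → 9.25% + 0% transit = 9.25% → £0.147075
Unrounded tax sum = £25.502075 → £25.50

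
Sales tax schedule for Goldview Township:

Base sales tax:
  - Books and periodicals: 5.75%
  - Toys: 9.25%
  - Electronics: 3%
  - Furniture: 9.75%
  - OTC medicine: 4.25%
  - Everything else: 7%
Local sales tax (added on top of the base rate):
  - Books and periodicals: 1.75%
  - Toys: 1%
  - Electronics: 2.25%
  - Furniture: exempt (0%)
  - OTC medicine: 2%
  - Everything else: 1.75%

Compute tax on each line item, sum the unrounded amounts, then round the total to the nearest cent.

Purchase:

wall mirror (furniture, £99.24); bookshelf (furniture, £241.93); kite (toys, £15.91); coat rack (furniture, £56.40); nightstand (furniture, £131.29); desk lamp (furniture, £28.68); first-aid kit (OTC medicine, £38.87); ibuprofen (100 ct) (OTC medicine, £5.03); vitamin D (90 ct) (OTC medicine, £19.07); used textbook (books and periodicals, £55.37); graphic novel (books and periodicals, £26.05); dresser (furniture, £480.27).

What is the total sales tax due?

Wall mirror £99.24: furniture → 9.75% + 0% local = 9.75% → £9.6759
Bookshelf £241.93: furniture → 9.75% + 0% local = 9.75% → £23.588175
Kite £15.91: toys → 9.25% + 1% local = 10.25% → £1.630775
Coat rack £56.40: furniture → 9.75% + 0% local = 9.75% → £5.499
Nightstand £131.29: furniture → 9.75% + 0% local = 9.75% → £12.800775
Desk lamp £28.68: furniture → 9.75% + 0% local = 9.75% → £2.7963
First-aid kit £38.87: OTC medicine → 4.25% + 2% local = 6.25% → £2.429375
Ibuprofen (100 ct) £5.03: OTC medicine → 4.25% + 2% local = 6.25% → £0.314375
Vitamin D (90 ct) £19.07: OTC medicine → 4.25% + 2% local = 6.25% → £1.191875
Used textbook £55.37: books and periodicals → 5.75% + 1.75% local = 7.5% → £4.15275
Graphic novel £26.05: books and periodicals → 5.75% + 1.75% local = 7.5% → £1.95375
Dresser £480.27: furniture → 9.75% + 0% local = 9.75% → £46.826325
Unrounded tax sum = £112.859375 → £112.86

£112.86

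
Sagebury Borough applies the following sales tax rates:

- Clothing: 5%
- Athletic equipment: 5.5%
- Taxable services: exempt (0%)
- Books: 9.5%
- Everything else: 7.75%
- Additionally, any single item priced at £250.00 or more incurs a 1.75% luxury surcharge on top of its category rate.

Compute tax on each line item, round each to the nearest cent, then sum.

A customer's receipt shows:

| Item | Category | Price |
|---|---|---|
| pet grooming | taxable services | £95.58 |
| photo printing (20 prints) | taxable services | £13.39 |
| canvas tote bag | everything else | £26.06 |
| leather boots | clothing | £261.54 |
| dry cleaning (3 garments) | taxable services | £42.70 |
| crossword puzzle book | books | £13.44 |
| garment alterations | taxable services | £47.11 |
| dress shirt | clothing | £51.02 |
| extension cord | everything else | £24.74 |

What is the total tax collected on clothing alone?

£20.20

Leather boots £261.54: clothing → 5% + 1.75% surcharge = 6.75% → £17.65
Dress shirt £51.02: clothing → 5% → £2.55
Tax on clothing = £17.65 + £2.55 = £20.20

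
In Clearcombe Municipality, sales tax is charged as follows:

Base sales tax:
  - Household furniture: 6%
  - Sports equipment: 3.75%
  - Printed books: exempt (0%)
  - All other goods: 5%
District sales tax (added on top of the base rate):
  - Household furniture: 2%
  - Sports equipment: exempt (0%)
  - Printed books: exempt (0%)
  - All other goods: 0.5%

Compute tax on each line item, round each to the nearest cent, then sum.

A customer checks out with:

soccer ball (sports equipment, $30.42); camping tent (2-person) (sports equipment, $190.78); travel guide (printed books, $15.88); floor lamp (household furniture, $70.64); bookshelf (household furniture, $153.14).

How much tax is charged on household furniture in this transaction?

$17.90

Floor lamp $70.64: household furniture → 6% + 2% district = 8% → $5.65
Bookshelf $153.14: household furniture → 6% + 2% district = 8% → $12.25
Tax on household furniture = $5.65 + $12.25 = $17.90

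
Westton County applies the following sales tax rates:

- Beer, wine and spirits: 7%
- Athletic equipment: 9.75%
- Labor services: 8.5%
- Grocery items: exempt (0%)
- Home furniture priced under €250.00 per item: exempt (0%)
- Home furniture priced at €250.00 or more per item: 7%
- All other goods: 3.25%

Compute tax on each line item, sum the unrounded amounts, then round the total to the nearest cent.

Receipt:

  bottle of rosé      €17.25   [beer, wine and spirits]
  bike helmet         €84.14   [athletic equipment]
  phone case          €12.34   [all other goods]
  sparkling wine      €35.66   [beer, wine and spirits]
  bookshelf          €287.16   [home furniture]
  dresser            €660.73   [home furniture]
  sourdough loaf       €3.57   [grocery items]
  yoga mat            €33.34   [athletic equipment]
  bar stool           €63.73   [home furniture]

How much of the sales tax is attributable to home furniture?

€66.35

Bookshelf €287.16: home furniture, €250.00 or more → 7% → €20.1012
Dresser €660.73: home furniture, €250.00 or more → 7% → €46.2511
Bar stool €63.73: home furniture, under €250.00 → 0% → €0.00
Tax on home furniture: unrounded sum = €66.3523 → €66.35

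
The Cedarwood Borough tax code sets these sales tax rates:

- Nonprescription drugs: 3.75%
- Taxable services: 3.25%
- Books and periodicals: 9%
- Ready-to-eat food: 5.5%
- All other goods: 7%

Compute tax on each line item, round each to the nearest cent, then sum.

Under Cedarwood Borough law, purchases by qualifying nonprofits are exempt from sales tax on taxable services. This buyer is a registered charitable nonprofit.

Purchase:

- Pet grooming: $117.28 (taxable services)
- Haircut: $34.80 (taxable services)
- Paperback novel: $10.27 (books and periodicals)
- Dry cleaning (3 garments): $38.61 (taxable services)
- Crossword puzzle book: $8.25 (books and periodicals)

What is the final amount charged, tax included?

$210.87

Pet grooming $117.28: taxable services, buyer-exempt → 0% → $0.00
Haircut $34.80: taxable services, buyer-exempt → 0% → $0.00
Paperback novel $10.27: books and periodicals → 9% → $0.92
Dry cleaning (3 garments) $38.61: taxable services, buyer-exempt → 0% → $0.00
Crossword puzzle book $8.25: books and periodicals → 9% → $0.74
Subtotal = $209.21; tax = $1.66; total due = $210.87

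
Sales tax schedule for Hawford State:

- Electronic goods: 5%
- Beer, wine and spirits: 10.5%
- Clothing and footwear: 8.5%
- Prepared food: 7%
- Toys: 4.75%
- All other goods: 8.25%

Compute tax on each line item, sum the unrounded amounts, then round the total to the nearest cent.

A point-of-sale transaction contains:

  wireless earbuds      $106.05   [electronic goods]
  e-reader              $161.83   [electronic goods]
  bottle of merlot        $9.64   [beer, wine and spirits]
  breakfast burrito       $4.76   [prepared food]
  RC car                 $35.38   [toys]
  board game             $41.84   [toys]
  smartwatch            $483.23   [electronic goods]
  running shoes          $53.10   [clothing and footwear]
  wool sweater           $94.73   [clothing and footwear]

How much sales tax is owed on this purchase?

$55.13

Wireless earbuds $106.05: electronic goods → 5% → $5.3025
E-reader $161.83: electronic goods → 5% → $8.0915
Bottle of merlot $9.64: beer, wine and spirits → 10.5% → $1.0122
Breakfast burrito $4.76: prepared food → 7% → $0.3332
RC car $35.38: toys → 4.75% → $1.68055
Board game $41.84: toys → 4.75% → $1.9874
Smartwatch $483.23: electronic goods → 5% → $24.1615
Running shoes $53.10: clothing and footwear → 8.5% → $4.5135
Wool sweater $94.73: clothing and footwear → 8.5% → $8.05205
Unrounded tax sum = $55.1344 → $55.13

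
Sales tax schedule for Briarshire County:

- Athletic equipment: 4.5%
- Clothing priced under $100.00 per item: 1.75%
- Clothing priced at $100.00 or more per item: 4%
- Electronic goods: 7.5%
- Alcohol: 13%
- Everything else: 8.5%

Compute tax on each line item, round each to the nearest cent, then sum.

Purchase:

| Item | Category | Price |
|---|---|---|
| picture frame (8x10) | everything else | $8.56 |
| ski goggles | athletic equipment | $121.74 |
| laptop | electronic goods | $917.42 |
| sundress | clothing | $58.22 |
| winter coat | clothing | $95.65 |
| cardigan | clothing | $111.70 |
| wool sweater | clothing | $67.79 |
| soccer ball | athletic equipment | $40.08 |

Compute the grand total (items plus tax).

Picture frame (8x10) $8.56: everything else → 8.5% → $0.73
Ski goggles $121.74: athletic equipment → 4.5% → $5.48
Laptop $917.42: electronic goods → 7.5% → $68.81
Sundress $58.22: clothing, under $100.00 → 1.75% → $1.02
Winter coat $95.65: clothing, under $100.00 → 1.75% → $1.67
Cardigan $111.70: clothing, $100.00 or more → 4% → $4.47
Wool sweater $67.79: clothing, under $100.00 → 1.75% → $1.19
Soccer ball $40.08: athletic equipment → 4.5% → $1.80
Subtotal = $1421.16; tax = $85.17; total due = $1506.33

$1506.33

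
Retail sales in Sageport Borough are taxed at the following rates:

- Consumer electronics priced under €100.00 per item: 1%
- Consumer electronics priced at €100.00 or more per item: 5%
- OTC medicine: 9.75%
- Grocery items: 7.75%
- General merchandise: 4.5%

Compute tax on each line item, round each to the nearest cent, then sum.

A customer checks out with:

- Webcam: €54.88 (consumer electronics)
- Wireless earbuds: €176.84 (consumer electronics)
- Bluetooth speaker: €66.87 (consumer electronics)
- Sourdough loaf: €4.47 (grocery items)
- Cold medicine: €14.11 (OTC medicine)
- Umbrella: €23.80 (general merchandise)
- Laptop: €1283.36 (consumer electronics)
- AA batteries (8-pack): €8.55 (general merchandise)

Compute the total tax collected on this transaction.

Webcam €54.88: consumer electronics, under €100.00 → 1% → €0.55
Wireless earbuds €176.84: consumer electronics, €100.00 or more → 5% → €8.84
Bluetooth speaker €66.87: consumer electronics, under €100.00 → 1% → €0.67
Sourdough loaf €4.47: grocery items → 7.75% → €0.35
Cold medicine €14.11: OTC medicine → 9.75% → €1.38
Umbrella €23.80: general merchandise → 4.5% → €1.07
Laptop €1283.36: consumer electronics, €100.00 or more → 5% → €64.17
AA batteries (8-pack) €8.55: general merchandise → 4.5% → €0.38
Total tax = €0.55 + €8.84 + €0.67 + €0.35 + €1.38 + €1.07 + €64.17 + €0.38 = €77.41

€77.41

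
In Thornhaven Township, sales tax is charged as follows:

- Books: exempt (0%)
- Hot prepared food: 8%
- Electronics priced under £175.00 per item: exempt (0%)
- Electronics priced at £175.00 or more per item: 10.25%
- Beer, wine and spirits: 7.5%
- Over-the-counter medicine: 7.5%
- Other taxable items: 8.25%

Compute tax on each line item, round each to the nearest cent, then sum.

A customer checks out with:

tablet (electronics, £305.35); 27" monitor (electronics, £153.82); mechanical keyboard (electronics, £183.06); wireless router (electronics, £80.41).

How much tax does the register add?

Tablet £305.35: electronics, £175.00 or more → 10.25% → £31.30
27" monitor £153.82: electronics, under £175.00 → 0% → £0.00
Mechanical keyboard £183.06: electronics, £175.00 or more → 10.25% → £18.76
Wireless router £80.41: electronics, under £175.00 → 0% → £0.00
Total tax = £31.30 + £18.76 = £50.06

£50.06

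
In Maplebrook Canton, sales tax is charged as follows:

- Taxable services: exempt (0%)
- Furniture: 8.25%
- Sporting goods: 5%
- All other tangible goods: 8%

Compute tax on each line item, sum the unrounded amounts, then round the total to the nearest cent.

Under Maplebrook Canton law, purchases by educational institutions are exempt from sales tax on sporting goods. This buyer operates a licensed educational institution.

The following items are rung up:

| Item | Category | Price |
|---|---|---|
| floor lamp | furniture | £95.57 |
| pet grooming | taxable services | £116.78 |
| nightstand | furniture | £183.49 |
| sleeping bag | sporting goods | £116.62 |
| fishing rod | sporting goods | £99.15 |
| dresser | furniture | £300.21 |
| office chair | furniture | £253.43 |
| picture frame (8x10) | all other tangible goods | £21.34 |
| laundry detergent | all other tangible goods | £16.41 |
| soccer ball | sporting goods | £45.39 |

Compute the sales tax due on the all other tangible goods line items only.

£3.02

Picture frame (8x10) £21.34: all other tangible goods → 8% → £1.7072
Laundry detergent £16.41: all other tangible goods → 8% → £1.3128
Tax on all other tangible goods: unrounded sum = £3.02 → £3.02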